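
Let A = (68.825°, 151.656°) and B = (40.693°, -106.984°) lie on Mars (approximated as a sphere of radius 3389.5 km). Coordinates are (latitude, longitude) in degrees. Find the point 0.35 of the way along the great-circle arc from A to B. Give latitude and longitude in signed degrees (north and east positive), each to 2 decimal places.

Central angle δ = 0.9836 rad. Interpolating on the sphere with fraction f = 0.35:
P = [sin((1−f)δ)·A + sin(fδ)·B] / sin δ = 0.7167·A + 0.4054·B in Cartesian coordinates,
giving P = (-0.3176, -0.1711, 0.9327), i.e. latitude 68.85°, longitude -151.70°.

68.85°, -151.70°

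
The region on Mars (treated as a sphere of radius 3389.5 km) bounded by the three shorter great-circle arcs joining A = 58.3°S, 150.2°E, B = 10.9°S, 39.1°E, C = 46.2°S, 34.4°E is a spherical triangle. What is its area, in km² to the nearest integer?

Side lengths (central angles): a = 0.6200, b = 1.0975, c = 1.5957 rad; semiperimeter s = 1.6566.
By l'Huilier's theorem, tan(E/4) = √[tan(s/2) tan((s−a)/2) tan((s−b)/2) tan((s−c)/2)], giving spherical excess E = 0.2945 rad.
Area = E·R² = 0.2945 × (3389.5)² ≈ 3383057 km².

3383057 km²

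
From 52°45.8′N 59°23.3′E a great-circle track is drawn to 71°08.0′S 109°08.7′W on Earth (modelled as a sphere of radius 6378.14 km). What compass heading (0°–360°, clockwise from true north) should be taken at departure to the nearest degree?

191°

With φ₁ = 0.9209, φ₂ = -1.2415, Δλ = -2.9415 rad, the forward-azimuth formula gives
θ = atan2( sin Δλ cos φ₂ , cos φ₁ sin φ₂ − sin φ₁ cos φ₂ cos Δλ ) = atan2(-0.0643, -0.3203) = -168.65°.
Adding 360° brings this into [0°, 360°): 191°.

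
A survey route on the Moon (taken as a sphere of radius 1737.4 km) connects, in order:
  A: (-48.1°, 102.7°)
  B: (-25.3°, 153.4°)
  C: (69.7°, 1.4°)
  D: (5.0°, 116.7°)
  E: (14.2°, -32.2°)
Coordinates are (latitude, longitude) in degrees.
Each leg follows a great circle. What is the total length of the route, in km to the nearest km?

Leg A→B: central angle 0.7947 rad, distance 1380.7 km.
Leg B→C: central angle 2.3155 rad, distance 4023.0 km.
Leg C→D: central angle 1.6368 rad, distance 2843.8 km.
Leg D→E: central angle 2.5074 rad, distance 4356.4 km.
Total: 1380.7 + 4023.0 + 2843.8 + 4356.4 ≈ 12604 km.

12604 km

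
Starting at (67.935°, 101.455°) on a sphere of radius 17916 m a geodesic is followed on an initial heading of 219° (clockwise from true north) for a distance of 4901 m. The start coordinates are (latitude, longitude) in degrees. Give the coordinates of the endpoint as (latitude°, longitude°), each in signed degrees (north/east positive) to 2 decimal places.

Angular distance δ = d/R = 4901/17916 = 0.27355 rad; initial bearing θ = 3.8223 rad.
sin φ₂ = sin φ₁ cos δ + cos φ₁ sin δ cos θ = (0.9268)(0.9628) + (0.3757)(0.2702)(-0.7771) = 0.8134, so φ₂ = 54.43°.
Δλ = atan2(sin θ sin δ cos φ₁, cos δ − sin φ₁ sin φ₂) = atan2(-0.0639, 0.2090) = -16.995°.
λ₂ = 101.455° − 16.995° = 84.46°.

54.43°, 84.46°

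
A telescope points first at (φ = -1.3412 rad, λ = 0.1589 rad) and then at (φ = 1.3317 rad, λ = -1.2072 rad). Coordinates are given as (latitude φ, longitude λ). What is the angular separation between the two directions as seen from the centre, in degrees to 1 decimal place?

159.2°

With latitudes φ₁ = -76.845°, φ₂ = 76.301° and longitude difference Δλ = -78.272°:
cos c = sin φ₁ sin φ₂ + cos φ₁ cos φ₂ cos Δλ = (-0.9738)(0.9716) + (0.2276)(0.2368)(0.2033) = -0.93510,
so c = arccos(-0.93510) = 2.77934 rad.
So the angular separation is 159.2°.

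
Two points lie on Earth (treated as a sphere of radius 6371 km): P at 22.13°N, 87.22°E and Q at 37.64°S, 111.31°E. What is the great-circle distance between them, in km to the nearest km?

7108 km

With latitudes φ₁ = 22.130°, φ₂ = -37.640° and longitude difference Δλ = 24.090°:
Haversine: a = sin²(Δφ/2) + cos φ₁ cos φ₂ sin²(Δλ/2) = 0.2483 + (0.9263)(0.7919)(0.0435) = 0.28021.
Central angle c = 2·arcsin(√a) = 1.11566 rad.
Distance = R·c = 6371 × 1.1157 ≈ 7108 km.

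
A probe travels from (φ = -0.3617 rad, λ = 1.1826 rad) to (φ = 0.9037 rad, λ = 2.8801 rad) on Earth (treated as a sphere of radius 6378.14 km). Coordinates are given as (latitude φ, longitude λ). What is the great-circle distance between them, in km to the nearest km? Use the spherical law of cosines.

12307 km

Let φ₁ = -0.3617 rad, φ₂ = 0.9037 rad, and Δλ = 1.6975 rad.
cos c = sin φ₁ sin φ₂ + cos φ₁ cos φ₂ cos Δλ = (-0.3539)(0.7856) + (0.9353)(0.6187)(-0.1264) = -0.35113,
so c = arccos(-0.35113) = 1.92957 rad.
Distance = R·c = 6378.14 × 1.9296 ≈ 12307 km.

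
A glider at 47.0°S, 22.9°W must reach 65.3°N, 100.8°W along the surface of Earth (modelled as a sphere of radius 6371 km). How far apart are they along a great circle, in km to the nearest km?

In radians: φ₁ = -0.8203, φ₂ = 1.1397, Δλ = -77.900° = -1.3596 rad.
cos c = sin φ₁ sin φ₂ + cos φ₁ cos φ₂ cos Δλ = (-0.7314)(0.9085) + (0.6820)(0.4179)(0.2096) = -0.60470,
so c = arccos(-0.60470) = 2.22019 rad.
Distance = R·c = 6371 × 2.2202 ≈ 14145 km.

14145 km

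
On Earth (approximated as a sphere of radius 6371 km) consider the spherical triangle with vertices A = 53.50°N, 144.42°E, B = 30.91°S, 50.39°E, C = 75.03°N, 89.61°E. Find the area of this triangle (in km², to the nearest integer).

Side lengths (central angles): a = 1.9013, b = 0.5254, c = 2.0362 rad; semiperimeter s = 2.2315.
By l'Huilier's theorem, tan(E/4) = √[tan(s/2) tan((s−a)/2) tan((s−b)/2) tan((s−c)/2)], giving spherical excess E = 0.7720 rad.
Area = E·R² = 0.7720 × (6371)² ≈ 31334036 km².

31334036 km²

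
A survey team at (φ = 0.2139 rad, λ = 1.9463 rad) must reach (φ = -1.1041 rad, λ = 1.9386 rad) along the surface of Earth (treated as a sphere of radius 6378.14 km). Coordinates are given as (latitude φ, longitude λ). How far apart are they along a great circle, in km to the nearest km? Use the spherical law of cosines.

8406 km

In radians: φ₁ = 0.2139, φ₂ = -1.1041, Δλ = -0.441° = -0.0077 rad.
cos c = sin φ₁ sin φ₂ + cos φ₁ cos φ₂ cos Δλ = (0.2123)(-0.8931) + (0.9772)(0.4499)(1.0000) = 0.25010,
so c = arccos(0.25010) = 1.31801 rad.
Distance = R·c = 6378.14 × 1.3180 ≈ 8406 km.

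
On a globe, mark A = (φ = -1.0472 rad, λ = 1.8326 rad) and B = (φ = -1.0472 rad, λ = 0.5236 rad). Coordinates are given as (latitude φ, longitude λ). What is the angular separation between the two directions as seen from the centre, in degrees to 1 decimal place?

Let φ₁ = -1.0472 rad, φ₂ = -1.0472 rad, and Δλ = -1.3090 rad.
Haversine: a = sin²(Δφ/2) + cos φ₁ cos φ₂ sin²(Δλ/2) = 0.0000 + (0.5000)(0.5000)(0.3706) = 0.09265.
Central angle c = 2·arcsin(√a) = 0.61858 rad.
So the angular separation is 35.4°.

35.4°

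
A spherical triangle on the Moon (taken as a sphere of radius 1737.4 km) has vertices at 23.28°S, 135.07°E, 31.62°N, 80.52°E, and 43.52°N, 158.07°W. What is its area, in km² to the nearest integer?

3920262 km²

Side lengths (central angles): a = 1.5316, b = 1.5812, c = 1.3218 rad; semiperimeter s = 2.2173.
By l'Huilier's theorem, tan(E/4) = √[tan(s/2) tan((s−a)/2) tan((s−b)/2) tan((s−c)/2)], giving spherical excess E = 1.2987 rad.
Area = E·R² = 1.2987 × (1737.4)² ≈ 3920262 km².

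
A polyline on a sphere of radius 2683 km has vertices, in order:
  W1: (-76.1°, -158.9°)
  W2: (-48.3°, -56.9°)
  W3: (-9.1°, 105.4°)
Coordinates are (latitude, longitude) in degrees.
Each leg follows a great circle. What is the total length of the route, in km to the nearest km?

7809 km

Leg W1→W2: central angle 0.8072 rad, distance 2165.6 km.
Leg W2→W3: central angle 2.1033 rad, distance 5643.1 km.
Total: 2165.6 + 5643.1 ≈ 7809 km.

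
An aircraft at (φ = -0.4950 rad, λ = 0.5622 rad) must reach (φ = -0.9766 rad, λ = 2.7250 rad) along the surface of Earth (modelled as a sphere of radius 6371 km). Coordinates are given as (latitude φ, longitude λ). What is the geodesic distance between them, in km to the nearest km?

9250 km

In radians: φ₁ = -0.4950, φ₂ = -0.9766, Δλ = 123.919° = 2.1628 rad.
Haversine: a = sin²(Δφ/2) + cos φ₁ cos φ₂ sin²(Δλ/2) = 0.0569 + (0.8800)(0.5598)(0.7790) = 0.44065.
Central angle c = 2·arcsin(√a) = 1.45181 rad.
Distance = R·c = 6371 × 1.4518 ≈ 9250 km.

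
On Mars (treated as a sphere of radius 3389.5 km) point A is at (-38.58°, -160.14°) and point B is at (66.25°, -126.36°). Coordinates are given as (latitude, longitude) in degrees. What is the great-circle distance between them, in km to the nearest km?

6389 km

Let φ₁ = -0.6733 rad, φ₂ = 1.1563 rad, and Δλ = 0.5896 rad.
cos c = sin φ₁ sin φ₂ + cos φ₁ cos φ₂ cos Δλ = (-0.6236)(0.9153) + (0.7817)(0.4027)(0.8312) = -0.30910,
so c = arccos(-0.30910) = 1.88505 rad.
Distance = R·c = 3389.5 × 1.8850 ≈ 6389 km.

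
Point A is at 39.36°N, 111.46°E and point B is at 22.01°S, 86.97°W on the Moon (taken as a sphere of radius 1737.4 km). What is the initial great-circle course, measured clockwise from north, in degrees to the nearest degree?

With φ₁ = 0.6870, φ₂ = -0.3841, Δλ = 2.8199 rad, the forward-azimuth formula gives
θ = atan2( sin Δλ cos φ₂ , cos φ₁ sin φ₂ − sin φ₁ cos φ₂ cos Δλ ) = atan2(0.2931, 0.2681) = 47.56°.
So the initial bearing is 48°.

48°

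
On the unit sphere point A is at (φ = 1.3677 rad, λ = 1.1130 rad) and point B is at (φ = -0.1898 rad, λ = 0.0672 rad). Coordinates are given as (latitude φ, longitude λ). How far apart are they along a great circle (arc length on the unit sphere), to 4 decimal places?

1.6564

With latitudes φ₁ = 78.363°, φ₂ = -10.875° and longitude difference Δλ = -59.920°:
Haversine: a = sin²(Δφ/2) + cos φ₁ cos φ₂ sin²(Δλ/2) = 0.4934 + (0.2017)(0.9820)(0.2494) = 0.54275.
Central angle c = 2·arcsin(√a) = 1.65641 rad.
On the unit sphere the arc length equals the central angle: 1.6564.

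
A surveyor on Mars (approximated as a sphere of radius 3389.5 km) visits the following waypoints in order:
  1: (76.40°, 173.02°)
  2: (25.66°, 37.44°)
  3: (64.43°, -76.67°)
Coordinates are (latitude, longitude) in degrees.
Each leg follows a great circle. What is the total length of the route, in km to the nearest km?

Leg 1→2: central angle 1.2979 rad, distance 4399.3 km.
Leg 2→3: central angle 1.3370 rad, distance 4531.7 km.
Total: 4399.3 + 4531.7 ≈ 8931 km.

8931 km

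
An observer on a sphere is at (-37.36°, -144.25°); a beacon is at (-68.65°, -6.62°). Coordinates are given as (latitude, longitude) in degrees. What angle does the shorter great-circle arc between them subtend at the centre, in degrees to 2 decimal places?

69.43°

Let φ₁ = -0.6521 rad, φ₂ = -1.1982 rad, and Δλ = 2.4021 rad.
Haversine: a = sin²(Δφ/2) + cos φ₁ cos φ₂ sin²(Δλ/2) = 0.0727 + (0.7948)(0.3641)(0.8694) = 0.32431.
Central angle c = 2·arcsin(√a) = 1.21174 rad.
So the angular separation is 69.43°.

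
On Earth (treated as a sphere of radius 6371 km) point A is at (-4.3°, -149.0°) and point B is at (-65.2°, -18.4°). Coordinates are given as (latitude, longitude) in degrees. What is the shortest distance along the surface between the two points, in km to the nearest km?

In radians: φ₁ = -0.0750, φ₂ = -1.1380, Δλ = 130.600° = 2.2794 rad.
Haversine: a = sin²(Δφ/2) + cos φ₁ cos φ₂ sin²(Δλ/2) = 0.2568 + (0.9972)(0.4195)(0.8254) = 0.60207.
Central angle c = 2·arcsin(√a) = 1.77638 rad.
Distance = R·c = 6371 × 1.7764 ≈ 11317 km.

11317 km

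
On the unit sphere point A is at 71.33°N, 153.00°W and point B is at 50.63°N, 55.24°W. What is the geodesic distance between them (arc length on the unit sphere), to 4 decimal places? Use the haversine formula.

0.7884

Let φ₁ = 1.2449 rad, φ₂ = 0.8837 rad, and Δλ = 1.7062 rad.
Haversine: a = sin²(Δφ/2) + cos φ₁ cos φ₂ sin²(Δλ/2) = 0.0323 + (0.3201)(0.6343)(0.5675) = 0.14752.
Central angle c = 2·arcsin(√a) = 0.78842 rad.
On the unit sphere the arc length equals the central angle: 0.7884.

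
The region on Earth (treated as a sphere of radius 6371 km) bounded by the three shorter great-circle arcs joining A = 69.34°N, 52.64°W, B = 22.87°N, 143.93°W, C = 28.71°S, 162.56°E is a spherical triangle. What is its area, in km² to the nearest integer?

31134007 km²

Side lengths (central angles): a = 1.2725, b = 2.3495, c = 1.2065 rad; semiperimeter s = 2.4142.
By l'Huilier's theorem, tan(E/4) = √[tan(s/2) tan((s−a)/2) tan((s−b)/2) tan((s−c)/2)], giving spherical excess E = 0.7670 rad.
Area = E·R² = 0.7670 × (6371)² ≈ 31134007 km².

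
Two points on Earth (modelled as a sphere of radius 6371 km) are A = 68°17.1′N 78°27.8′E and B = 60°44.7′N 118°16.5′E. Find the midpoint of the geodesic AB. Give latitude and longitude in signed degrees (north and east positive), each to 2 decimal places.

65.83°, 101.23°

Central angle δ = 0.3194 rad. Interpolating on the sphere with fraction f = 0.5:
P = [sin((1−f)δ)·A + sin(fδ)·B] / sin δ = 0.5064·A + 0.5064·B in Cartesian coordinates,
giving P = (-0.0798, 0.4016, 0.9124), i.e. latitude 65.83°, longitude 101.23°.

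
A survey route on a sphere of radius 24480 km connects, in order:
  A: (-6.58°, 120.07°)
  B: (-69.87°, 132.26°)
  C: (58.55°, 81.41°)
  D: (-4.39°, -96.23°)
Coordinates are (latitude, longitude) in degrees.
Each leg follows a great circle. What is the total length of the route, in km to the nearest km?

138018 km

Leg A→B: central angle 1.1132 rad, distance 27251.9 km.
Leg B→C: central angle 2.3290 rad, distance 57013.9 km.
Leg C→D: central angle 2.1958 rad, distance 53752.6 km.
Total: 27251.9 + 57013.9 + 53752.6 ≈ 138018 km.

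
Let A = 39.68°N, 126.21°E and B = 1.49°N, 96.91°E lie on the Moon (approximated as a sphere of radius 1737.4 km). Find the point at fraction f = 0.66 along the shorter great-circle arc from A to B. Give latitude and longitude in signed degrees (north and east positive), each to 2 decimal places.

Central angle δ = 0.8127 rad. Interpolating on the sphere with fraction f = 0.66:
P = [sin((1−f)δ)·A + sin(fδ)·B] / sin δ = 0.3757·A + 0.7038·B in Cartesian coordinates,
giving P = (-0.2555, 0.9317, 0.2582), i.e. latitude 14.96°, longitude 105.33°.

14.96°, 105.33°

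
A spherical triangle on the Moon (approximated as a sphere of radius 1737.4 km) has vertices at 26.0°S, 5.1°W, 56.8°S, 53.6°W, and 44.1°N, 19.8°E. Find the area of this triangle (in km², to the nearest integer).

776002 km²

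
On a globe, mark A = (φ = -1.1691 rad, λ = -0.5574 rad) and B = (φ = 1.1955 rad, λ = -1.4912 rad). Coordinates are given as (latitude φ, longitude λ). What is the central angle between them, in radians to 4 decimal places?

2.4514 rad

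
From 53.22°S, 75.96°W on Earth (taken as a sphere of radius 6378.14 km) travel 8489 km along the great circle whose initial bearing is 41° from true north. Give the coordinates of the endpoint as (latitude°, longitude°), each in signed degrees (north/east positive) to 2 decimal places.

14.40°, -34.82°

Angular distance δ = d/R = 8489/6378.14 = 1.33095 rad; initial bearing θ = 0.7156 rad.
sin φ₂ = sin φ₁ cos δ + cos φ₁ sin δ cos θ = (-0.8009)(0.2376) + (0.5987)(0.9714)(0.7547) = 0.2487, so φ₂ = 14.40°.
Δλ = atan2(sin θ sin δ cos φ₁, cos δ − sin φ₁ sin φ₂) = atan2(0.3816, 0.4367) = 41.144°.
λ₂ = -75.960° + 41.144° = -34.82°.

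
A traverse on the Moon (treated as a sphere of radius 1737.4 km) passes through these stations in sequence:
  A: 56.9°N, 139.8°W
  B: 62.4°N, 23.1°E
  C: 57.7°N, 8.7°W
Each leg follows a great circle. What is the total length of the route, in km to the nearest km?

Leg A→B: central angle 1.0465 rad, distance 1818.3 km.
Leg B→C: central angle 0.2857 rad, distance 496.3 km.
Total: 1818.3 + 496.3 ≈ 2315 km.

2315 km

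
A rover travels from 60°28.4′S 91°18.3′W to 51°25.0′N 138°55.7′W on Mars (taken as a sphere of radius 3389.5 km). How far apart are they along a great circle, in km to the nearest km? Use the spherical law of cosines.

In radians: φ₁ = -1.0555, φ₂ = 0.8974, Δλ = -47.623° = -0.8312 rad.
cos c = sin φ₁ sin φ₂ + cos φ₁ cos φ₂ cos Δλ = (-0.8701)(0.7817) + (0.4928)(0.6237)(0.6740) = -0.47302,
so c = arccos(-0.47302) = 2.06351 rad.
Distance = R·c = 3389.5 × 2.0635 ≈ 6994 km.

6994 km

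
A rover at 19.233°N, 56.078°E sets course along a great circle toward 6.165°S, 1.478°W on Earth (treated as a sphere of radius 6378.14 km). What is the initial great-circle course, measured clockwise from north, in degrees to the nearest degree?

252°

Δλ = -57.556° = -1.0045 rad.
y = sin Δλ · cos φ₂ = (-0.8439)(0.9942) = -0.8390
x = cos φ₁ sin φ₂ − sin φ₁ cos φ₂ cos Δλ = (0.9442)(-0.1074) − (0.3294)(0.9942)(0.5365) = -0.2771
θ = atan2(y, x) = -108.28°; adding 360° gives 252°.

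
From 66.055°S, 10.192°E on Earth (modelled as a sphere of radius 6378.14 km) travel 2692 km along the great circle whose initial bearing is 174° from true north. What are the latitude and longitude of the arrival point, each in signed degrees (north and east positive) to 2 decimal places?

-87.54°, 103.00°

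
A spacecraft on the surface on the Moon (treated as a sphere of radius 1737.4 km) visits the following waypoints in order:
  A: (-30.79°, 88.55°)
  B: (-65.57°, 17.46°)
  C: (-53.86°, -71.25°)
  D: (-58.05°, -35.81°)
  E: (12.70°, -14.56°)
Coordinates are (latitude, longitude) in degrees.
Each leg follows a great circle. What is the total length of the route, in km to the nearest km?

5748 km

Leg A→B: central angle 0.9506 rad, distance 1651.6 km.
Leg B→C: central angle 0.7366 rad, distance 1279.7 km.
Leg C→D: central angle 0.3496 rad, distance 607.4 km.
Leg D→E: central angle 1.2718 rad, distance 2209.6 km.
Total: 1651.6 + 1279.7 + 607.4 + 2209.6 ≈ 5748 km.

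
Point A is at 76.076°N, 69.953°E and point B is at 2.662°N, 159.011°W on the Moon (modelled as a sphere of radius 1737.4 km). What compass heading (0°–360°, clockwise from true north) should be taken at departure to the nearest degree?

With φ₁ = 1.3278, φ₂ = 0.0465, Δλ = 2.2870 rad, the forward-azimuth formula gives
θ = atan2( sin Δλ cos φ₂ , cos φ₁ sin φ₂ − sin φ₁ cos φ₂ cos Δλ ) = atan2(0.7535, 0.6477) = 49.32°.
So the initial bearing is 49°.

49°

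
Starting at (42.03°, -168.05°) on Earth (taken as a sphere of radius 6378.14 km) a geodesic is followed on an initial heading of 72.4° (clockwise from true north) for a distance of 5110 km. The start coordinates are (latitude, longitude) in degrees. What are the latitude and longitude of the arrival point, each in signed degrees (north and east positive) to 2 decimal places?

Angular distance δ = d/R = 5110/6378.14 = 0.80117 rad; initial bearing θ = 1.2636 rad.
sin φ₂ = sin φ₁ cos δ + cos φ₁ sin δ cos θ = (0.6695)(0.6959) + (0.7428)(0.7182)(0.3024) = 0.6272, so φ₂ = 38.84°.
Δλ = atan2(sin θ sin δ cos φ₁, cos δ − sin φ₁ sin φ₂) = atan2(0.5085, 0.2759) = 61.512°.
λ₂ = -168.050° + 61.512° = -106.54°.

38.84°, -106.54°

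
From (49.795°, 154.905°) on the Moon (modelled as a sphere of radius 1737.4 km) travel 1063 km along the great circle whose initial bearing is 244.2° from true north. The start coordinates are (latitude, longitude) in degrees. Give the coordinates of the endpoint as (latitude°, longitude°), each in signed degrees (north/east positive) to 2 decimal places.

Angular distance δ = d/R = 1063/1737.4 = 0.61183 rad; initial bearing θ = 4.2621 rad.
sin φ₂ = sin φ₁ cos δ + cos φ₁ sin δ cos θ = (0.7637)(0.8186) + (0.6455)(0.5744)(-0.4352) = 0.4638, so φ₂ = 27.63°.
Δλ = atan2(sin θ sin δ cos φ₁, cos δ − sin φ₁ sin φ₂) = atan2(-0.3338, 0.4644) = -35.711°.
λ₂ = 154.905° − 35.711° = 119.19°.

27.63°, 119.19°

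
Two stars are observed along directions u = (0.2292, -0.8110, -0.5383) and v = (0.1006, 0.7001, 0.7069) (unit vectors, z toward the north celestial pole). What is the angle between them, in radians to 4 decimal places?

u·v = -0.9252; |u| = 1.0000, |v| = 1.0000.
cos θ = (u·v)/(|u||v|) = -0.9253, so θ = 2.7525 rad.

2.7525 rad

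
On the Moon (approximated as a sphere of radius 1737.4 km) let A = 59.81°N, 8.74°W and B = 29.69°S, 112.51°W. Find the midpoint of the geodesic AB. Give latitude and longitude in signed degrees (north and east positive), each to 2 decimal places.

The central angle between A and B is δ = 2.1319 rad.
With f = 0.5, the slerp weights are sin((1−f)δ)/sin δ = 1.0337 and sin(fδ)/sin δ = 1.0337.
Weighted sum of the unit vectors: (1.0337)·(0.4970,-0.0764,0.8644) + (1.0337)·(-0.3326,-0.8025,-0.4953) = (0.1700, -0.9086, 0.3815).
Converting back: φ = atan2(z, √(x²+y²)) = 22.43°, λ = atan2(y, x) = -79.40°.

22.43°, -79.40°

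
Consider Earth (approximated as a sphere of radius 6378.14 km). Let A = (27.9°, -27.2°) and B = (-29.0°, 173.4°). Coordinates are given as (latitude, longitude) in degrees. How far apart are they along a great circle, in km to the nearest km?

18020 km

With latitudes φ₁ = 27.900°, φ₂ = -29.000° and longitude difference Δλ = -159.400°:
cos c = sin φ₁ sin φ₂ + cos φ₁ cos φ₂ cos Δλ = (0.4679)(-0.4848) + (0.8838)(0.8746)(-0.9361) = -0.95039,
so c = arccos(-0.95039) = 2.82529 rad.
Distance = R·c = 6378.14 × 2.8253 ≈ 18020 km.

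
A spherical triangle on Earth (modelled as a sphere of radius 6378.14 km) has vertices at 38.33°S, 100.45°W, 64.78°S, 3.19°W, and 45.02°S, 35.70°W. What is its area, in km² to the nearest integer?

Side lengths (central angles): a = 0.4648, b = 0.8295, c = 1.0253 rad; semiperimeter s = 1.1598.
By l'Huilier's theorem, tan(E/4) = √[tan(s/2) tan((s−a)/2) tan((s−b)/2) tan((s−c)/2)], giving spherical excess E = 0.2062 rad.
Area = E·R² = 0.2062 × (6378.14)² ≈ 8390005 km².

8390005 km²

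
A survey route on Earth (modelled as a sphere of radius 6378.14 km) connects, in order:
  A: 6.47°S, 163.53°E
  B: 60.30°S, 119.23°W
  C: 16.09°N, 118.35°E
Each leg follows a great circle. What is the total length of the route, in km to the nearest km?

Leg A→B: central angle 1.3627 rad, distance 8691.4 km.
Leg B→C: central angle 2.0897 rad, distance 13328.6 km.
Total: 8691.4 + 13328.6 ≈ 22020 km.

22020 km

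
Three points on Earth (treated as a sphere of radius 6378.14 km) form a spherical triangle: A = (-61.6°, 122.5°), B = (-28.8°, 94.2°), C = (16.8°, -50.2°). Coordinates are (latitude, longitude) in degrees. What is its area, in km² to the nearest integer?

74684993 km²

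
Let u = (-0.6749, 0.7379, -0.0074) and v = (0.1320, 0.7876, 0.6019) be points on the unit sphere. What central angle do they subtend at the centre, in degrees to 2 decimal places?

u·v = 0.4876; |u| = 1.0000, |v| = 1.0000.
cos θ = (u·v)/(|u||v|) = 0.4876, so θ = 60.82°.

60.82°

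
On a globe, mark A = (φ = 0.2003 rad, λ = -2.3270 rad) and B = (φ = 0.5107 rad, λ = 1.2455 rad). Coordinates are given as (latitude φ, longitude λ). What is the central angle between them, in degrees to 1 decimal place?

In radians: φ₁ = 0.2003, φ₂ = 0.5107, Δλ = -155.311° = -2.7107 rad.
cos c = sin φ₁ sin φ₂ + cos φ₁ cos φ₂ cos Δλ = (0.1990)(0.4888) + (0.9800)(0.8724)(-0.9086) = -0.67956,
so c = arccos(-0.67956) = 2.31795 rad.
So the angular separation is 132.8°.

132.8°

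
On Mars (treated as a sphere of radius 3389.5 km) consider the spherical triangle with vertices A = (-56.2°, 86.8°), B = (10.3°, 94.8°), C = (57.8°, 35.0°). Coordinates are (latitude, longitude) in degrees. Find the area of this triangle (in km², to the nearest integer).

Side lengths (central angles): a = 1.1428, b = 2.1175, c = 1.1664 rad; semiperimeter s = 2.2134.
By l'Huilier's theorem, tan(E/4) = √[tan(s/2) tan((s−a)/2) tan((s−b)/2) tan((s−c)/2)], giving spherical excess E = 0.7168 rad.
Area = E·R² = 0.7168 × (3389.5)² ≈ 8234725 km².

8234725 km²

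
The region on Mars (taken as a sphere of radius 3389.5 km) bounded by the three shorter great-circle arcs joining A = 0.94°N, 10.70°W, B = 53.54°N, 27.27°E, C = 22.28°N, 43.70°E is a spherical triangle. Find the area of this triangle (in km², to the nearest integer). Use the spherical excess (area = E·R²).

3696357 km²

Side lengths (central angles): a = 0.5874, b = 0.9946, c = 1.0683 rad; semiperimeter s = 1.3252.
By l'Huilier's theorem, tan(E/4) = √[tan(s/2) tan((s−a)/2) tan((s−b)/2) tan((s−c)/2)], giving spherical excess E = 0.3217 rad.
Area = E·R² = 0.3217 × (3389.5)² ≈ 3696357 km².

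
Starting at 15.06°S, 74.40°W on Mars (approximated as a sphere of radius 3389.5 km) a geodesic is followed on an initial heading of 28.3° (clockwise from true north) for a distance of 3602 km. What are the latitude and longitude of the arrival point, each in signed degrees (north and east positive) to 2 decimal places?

Angular distance δ = d/R = 3602/3389.5 = 1.06269 rad; initial bearing θ = 0.4939 rad.
sin φ₂ = sin φ₁ cos δ + cos φ₁ sin δ cos θ = (-0.2598)(0.4865) + (0.9657)(0.8737)(0.8805) = 0.6164, so φ₂ = 38.05°.
Δλ = atan2(sin θ sin δ cos φ₁, cos δ − sin φ₁ sin φ₂) = atan2(0.4000, 0.6467) = 31.737°.
λ₂ = -74.400° + 31.737° = -42.66°.

38.05°, -42.66°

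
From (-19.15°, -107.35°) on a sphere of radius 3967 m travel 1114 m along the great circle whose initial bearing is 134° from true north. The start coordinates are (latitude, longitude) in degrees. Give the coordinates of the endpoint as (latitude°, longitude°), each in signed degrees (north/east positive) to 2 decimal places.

-29.81°, -94.07°

Angular distance δ = d/R = 1114/3967 = 0.28082 rad; initial bearing θ = 2.3387 rad.
sin φ₂ = sin φ₁ cos δ + cos φ₁ sin δ cos θ = (-0.3280)(0.9608) + (0.9447)(0.2771)(-0.6947) = -0.4971, so φ₂ = -29.81°.
Δλ = atan2(sin θ sin δ cos φ₁, cos δ − sin φ₁ sin φ₂) = atan2(0.1883, 0.7978) = 13.282°.
λ₂ = -107.350° + 13.282° = -94.07°.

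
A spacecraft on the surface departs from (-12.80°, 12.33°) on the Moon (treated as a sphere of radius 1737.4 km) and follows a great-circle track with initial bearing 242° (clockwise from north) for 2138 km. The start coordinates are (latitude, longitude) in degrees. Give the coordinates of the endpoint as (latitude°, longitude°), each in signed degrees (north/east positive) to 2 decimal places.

-30.36°, -62.39°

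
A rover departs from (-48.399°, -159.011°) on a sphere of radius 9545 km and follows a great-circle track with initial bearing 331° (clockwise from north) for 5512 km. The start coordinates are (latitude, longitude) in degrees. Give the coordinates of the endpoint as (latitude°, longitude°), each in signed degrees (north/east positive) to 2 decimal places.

-18.03°, -175.17°

Angular distance δ = d/R = 5512/9545 = 0.57748 rad; initial bearing θ = 5.7770 rad.
sin φ₂ = sin φ₁ cos δ + cos φ₁ sin δ cos θ = (-0.7478)(0.8378) + (0.6639)(0.5459)(0.8746) = -0.3095, so φ₂ = -18.03°.
Δλ = atan2(sin θ sin δ cos φ₁, cos δ − sin φ₁ sin φ₂) = atan2(-0.1757, 0.6064) = -16.161°.
λ₂ = -159.011° − 16.161° = -175.17°.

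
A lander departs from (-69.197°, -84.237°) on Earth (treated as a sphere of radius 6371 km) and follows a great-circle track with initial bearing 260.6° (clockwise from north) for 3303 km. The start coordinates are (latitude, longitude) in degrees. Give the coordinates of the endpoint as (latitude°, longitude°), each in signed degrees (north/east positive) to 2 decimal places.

-57.22°, -148.77°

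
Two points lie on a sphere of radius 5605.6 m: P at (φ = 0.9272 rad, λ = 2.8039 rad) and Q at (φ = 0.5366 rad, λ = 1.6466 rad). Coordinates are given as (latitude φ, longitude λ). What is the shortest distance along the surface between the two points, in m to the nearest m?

5084 m

In radians: φ₁ = 0.9272, φ₂ = 0.5366, Δλ = -66.308° = -1.1573 rad.
cos c = sin φ₁ sin φ₂ + cos φ₁ cos φ₂ cos Δλ = (0.7999)(0.5112) + (0.6001)(0.8595)(0.4018) = 0.61617,
so c = arccos(0.61617) = 0.90692 rad.
Distance = R·c = 5605.6 × 0.9069 ≈ 5084 m.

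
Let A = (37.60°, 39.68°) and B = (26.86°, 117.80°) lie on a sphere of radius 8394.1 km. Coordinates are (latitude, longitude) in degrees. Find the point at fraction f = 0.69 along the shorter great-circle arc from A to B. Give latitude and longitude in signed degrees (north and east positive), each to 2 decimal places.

35.72°, 96.50°

Central angle δ = 1.1361 rad. Interpolating on the sphere with fraction f = 0.69:
P = [sin((1−f)δ)·A + sin(fδ)·B] / sin δ = 0.3803·A + 0.7784·B in Cartesian coordinates,
giving P = (-0.0920, 0.8067, 0.5838), i.e. latitude 35.72°, longitude 96.50°.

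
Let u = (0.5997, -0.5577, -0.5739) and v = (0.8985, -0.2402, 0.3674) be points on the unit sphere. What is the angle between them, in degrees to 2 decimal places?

62.49°

u·v = 0.4619; |u| = 1.0000, |v| = 1.0000.
cos θ = (u·v)/(|u||v|) = 0.4619, so θ = 62.49°.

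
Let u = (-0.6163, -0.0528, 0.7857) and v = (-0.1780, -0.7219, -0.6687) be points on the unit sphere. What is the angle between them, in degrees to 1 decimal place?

112.2°

u·v = -0.3776; |u| = 1.0000, |v| = 1.0000.
cos θ = (u·v)/(|u||v|) = -0.3776, so θ = 112.2°.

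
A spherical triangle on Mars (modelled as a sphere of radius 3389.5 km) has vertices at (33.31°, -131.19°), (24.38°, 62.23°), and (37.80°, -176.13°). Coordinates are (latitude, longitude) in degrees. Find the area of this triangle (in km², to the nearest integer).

Side lengths (central angles): a = 1.6957, b = 0.6368, c = 2.1103 rad; semiperimeter s = 2.2214.
By l'Huilier's theorem, tan(E/4) = √[tan(s/2) tan((s−a)/2) tan((s−b)/2) tan((s−c)/2)], giving spherical excess E = 0.6927 rad.
Area = E·R² = 0.6927 × (3389.5)² ≈ 7958783 km².

7958783 km²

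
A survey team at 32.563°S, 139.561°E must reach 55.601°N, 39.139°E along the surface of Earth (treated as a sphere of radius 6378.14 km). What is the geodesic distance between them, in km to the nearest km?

13583 km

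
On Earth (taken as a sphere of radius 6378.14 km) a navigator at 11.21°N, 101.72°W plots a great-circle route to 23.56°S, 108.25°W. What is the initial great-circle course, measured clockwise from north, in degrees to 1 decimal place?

190.4°

Δλ = -6.530° = -0.1140 rad.
y = sin Δλ · cos φ₂ = (-0.1137)(0.9166) = -0.1042
x = cos φ₁ sin φ₂ − sin φ₁ cos φ₂ cos Δλ = (0.9809)(-0.3997) − (0.1944)(0.9166)(0.9935) = -0.5691
θ = atan2(y, x) = -169.62°; adding 360° gives 190.4°.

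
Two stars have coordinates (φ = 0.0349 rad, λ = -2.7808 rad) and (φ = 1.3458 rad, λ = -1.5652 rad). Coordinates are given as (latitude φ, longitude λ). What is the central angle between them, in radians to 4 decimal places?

1.4590 rad

In radians: φ₁ = 0.0349, φ₂ = 1.3458, Δλ = 69.649° = 1.2156 rad.
cos c = sin φ₁ sin φ₂ + cos φ₁ cos φ₂ cos Δλ = (0.0349)(0.9748) + (0.9994)(0.2231)(0.3478) = 0.11156,
so c = arccos(0.11156) = 1.45901 rad.
So the angular separation is 1.4590 rad.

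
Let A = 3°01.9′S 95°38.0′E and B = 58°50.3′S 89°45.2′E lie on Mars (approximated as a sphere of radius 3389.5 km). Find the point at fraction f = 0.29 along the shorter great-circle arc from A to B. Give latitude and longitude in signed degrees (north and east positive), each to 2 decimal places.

-19.24°, 94.55°

Central angle δ = 0.9773 rad. Interpolating on the sphere with fraction f = 0.29:
P = [sin((1−f)δ)·A + sin(fδ)·B] / sin δ = 0.7715·A + 0.3373·B in Cartesian coordinates,
giving P = (-0.0749, 0.9412, -0.3295), i.e. latitude -19.24°, longitude 94.55°.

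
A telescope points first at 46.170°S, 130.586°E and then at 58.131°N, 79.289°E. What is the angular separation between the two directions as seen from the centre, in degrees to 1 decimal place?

Let φ₁ = -0.8058 rad, φ₂ = 1.0146 rad, and Δλ = -0.8953 rad.
Haversine: a = sin²(Δφ/2) + cos φ₁ cos φ₂ sin²(Δλ/2) = 0.6235 + (0.6925)(0.5280)(0.1874) = 0.69201.
Central angle c = 2·arcsin(√a) = 1.96495 rad.
So the angular separation is 112.6°.

112.6°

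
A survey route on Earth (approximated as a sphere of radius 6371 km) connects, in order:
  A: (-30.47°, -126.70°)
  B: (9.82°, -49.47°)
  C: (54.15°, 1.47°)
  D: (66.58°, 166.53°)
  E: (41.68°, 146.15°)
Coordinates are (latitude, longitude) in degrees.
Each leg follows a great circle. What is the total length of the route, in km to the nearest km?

Leg A→B: central angle 1.4694 rad, distance 9361.5 km.
Leg B→C: central angle 1.0450 rad, distance 6657.8 km.
Leg C→D: central angle 1.0253 rad, distance 6532.0 km.
Leg D→E: central angle 0.4768 rad, distance 3037.8 km.
Total: 9361.5 + 6657.8 + 6532.0 + 3037.8 ≈ 25589 km.

25589 km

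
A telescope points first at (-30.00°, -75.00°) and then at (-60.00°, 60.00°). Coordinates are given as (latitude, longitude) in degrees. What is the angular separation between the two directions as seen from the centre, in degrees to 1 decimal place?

82.7°

Let φ₁ = -0.5236 rad, φ₂ = -1.0472 rad, and Δλ = 2.3562 rad.
Haversine: a = sin²(Δφ/2) + cos φ₁ cos φ₂ sin²(Δλ/2) = 0.0670 + (0.8660)(0.5000)(0.8536) = 0.43659.
Central angle c = 2·arcsin(√a) = 1.44363 rad.
So the angular separation is 82.7°.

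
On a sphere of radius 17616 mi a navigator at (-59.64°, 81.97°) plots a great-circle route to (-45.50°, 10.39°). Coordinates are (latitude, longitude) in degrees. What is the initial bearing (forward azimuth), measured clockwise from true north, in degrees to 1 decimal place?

Δλ = -71.580° = -1.2493 rad.
y = sin Δλ · cos φ₂ = (-0.9488)(0.7009) = -0.6650
x = cos φ₁ sin φ₂ − sin φ₁ cos φ₂ cos Δλ = (0.5054)(-0.7133) − (-0.8629)(0.7009)(0.3160) = -0.1694
θ = atan2(y, x) = -104.29°; adding 360° gives 255.7°.

255.7°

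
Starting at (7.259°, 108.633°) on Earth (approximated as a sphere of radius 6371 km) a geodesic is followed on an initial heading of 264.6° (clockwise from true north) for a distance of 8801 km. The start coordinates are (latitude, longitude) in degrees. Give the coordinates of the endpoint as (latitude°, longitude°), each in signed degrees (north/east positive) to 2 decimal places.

Angular distance δ = d/R = 8801/6371 = 1.38142 rad; initial bearing θ = 4.6181 rad.
sin φ₂ = sin φ₁ cos δ + cos φ₁ sin δ cos θ = (0.1264)(0.1883) + (0.9920)(0.9821)(-0.0941) = -0.0679, so φ₂ = -3.89°.
Δλ = atan2(sin θ sin δ cos φ₁, cos δ − sin φ₁ sin φ₂) = atan2(-0.9699, 0.1968) = -78.529°.
λ₂ = 108.633° − 78.529° = 30.10°.

-3.89°, 30.10°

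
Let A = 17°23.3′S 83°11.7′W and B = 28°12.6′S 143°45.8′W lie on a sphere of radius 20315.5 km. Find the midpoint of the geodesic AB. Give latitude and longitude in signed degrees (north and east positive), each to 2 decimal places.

The central angle between A and B is δ = 0.9830 rad.
With f = 0.5, the slerp weights are sin((1−f)δ)/sin δ = 0.5671 and sin(fδ)/sin δ = 0.5671.
Weighted sum of the unit vectors: (0.5671)·(0.1131,-0.9476,-0.2988) + (0.5671)·(-0.7108,-0.5209,-0.4727) = (-0.3390, -0.8328, -0.4376).
Converting back: φ = atan2(z, √(x²+y²)) = -25.95°, λ = atan2(y, x) = -112.15°.

-25.95°, -112.15°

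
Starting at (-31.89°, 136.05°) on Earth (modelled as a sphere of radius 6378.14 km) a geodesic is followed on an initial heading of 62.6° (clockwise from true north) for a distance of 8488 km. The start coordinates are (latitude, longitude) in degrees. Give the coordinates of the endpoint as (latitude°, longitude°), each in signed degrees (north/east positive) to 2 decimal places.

Angular distance δ = d/R = 8488/6378.14 = 1.33080 rad; initial bearing θ = 1.0926 rad.
sin φ₂ = sin φ₁ cos δ + cos φ₁ sin δ cos θ = (-0.5283)(0.2377) + (0.8491)(0.9713)(0.4602) = 0.2540, so φ₂ = 14.71°.
Δλ = atan2(sin θ sin δ cos φ₁, cos δ − sin φ₁ sin φ₂) = atan2(0.7322, 0.3719) = 63.075°.
λ₂ = 136.050° + 63.075° = 199.13° → -160.87° after wrapping to (−180°, 180°].

14.71°, -160.87°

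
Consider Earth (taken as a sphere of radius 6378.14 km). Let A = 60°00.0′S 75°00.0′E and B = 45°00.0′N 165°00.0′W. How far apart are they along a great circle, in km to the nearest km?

15819 km

Let φ₁ = -1.0472 rad, φ₂ = 0.7854 rad, and Δλ = 2.0944 rad.
cos c = sin φ₁ sin φ₂ + cos φ₁ cos φ₂ cos Δλ = (-0.8660)(0.7071) + (0.5000)(0.7071)(-0.5000) = -0.78915,
so c = arccos(-0.78915) = 2.48022 rad.
Distance = R·c = 6378.14 × 2.4802 ≈ 15819 km.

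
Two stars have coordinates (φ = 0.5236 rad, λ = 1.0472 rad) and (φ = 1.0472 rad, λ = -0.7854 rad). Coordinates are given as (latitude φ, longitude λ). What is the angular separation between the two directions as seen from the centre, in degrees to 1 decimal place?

71.3°

In radians: φ₁ = 0.5236, φ₂ = 1.0472, Δλ = -105.000° = -1.8326 rad.
Haversine: a = sin²(Δφ/2) + cos φ₁ cos φ₂ sin²(Δλ/2) = 0.0670 + (0.8660)(0.5000)(0.6294) = 0.33953.
Central angle c = 2·arcsin(√a) = 1.24407 rad.
So the angular separation is 71.3°.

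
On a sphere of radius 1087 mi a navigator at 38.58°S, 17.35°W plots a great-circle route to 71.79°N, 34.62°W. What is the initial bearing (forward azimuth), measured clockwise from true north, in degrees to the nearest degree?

Δλ = -17.270° = -0.3014 rad.
y = sin Δλ · cos φ₂ = (-0.2969)(0.3125) = -0.0928
x = cos φ₁ sin φ₂ − sin φ₁ cos φ₂ cos Δλ = (0.7817)(0.9499) − (-0.6236)(0.3125)(0.9549) = 0.9287
θ = atan2(y, x) = -5.70°; adding 360° gives 354°.

354°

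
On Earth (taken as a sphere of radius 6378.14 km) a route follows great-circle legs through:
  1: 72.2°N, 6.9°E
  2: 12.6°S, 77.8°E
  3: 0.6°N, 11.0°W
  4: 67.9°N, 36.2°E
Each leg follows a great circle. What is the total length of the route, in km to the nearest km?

Leg 1→2: central angle 1.6811 rad, distance 10722.3 km.
Leg 2→3: central angle 1.5526 rad, distance 9903.0 km.
Leg 3→4: central angle 1.3023 rad, distance 8306.1 km.
Total: 10722.3 + 9903.0 + 8306.1 ≈ 28931 km.

28931 km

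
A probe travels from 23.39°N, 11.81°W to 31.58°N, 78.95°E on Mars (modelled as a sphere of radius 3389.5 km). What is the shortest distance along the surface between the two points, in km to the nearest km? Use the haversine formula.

4650 km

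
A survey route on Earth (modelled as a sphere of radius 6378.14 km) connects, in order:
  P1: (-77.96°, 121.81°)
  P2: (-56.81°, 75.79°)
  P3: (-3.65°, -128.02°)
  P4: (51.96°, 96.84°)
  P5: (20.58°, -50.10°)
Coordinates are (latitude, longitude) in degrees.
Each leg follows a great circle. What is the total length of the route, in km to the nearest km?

40483 km

Leg P1→P2: central angle 0.4562 rad, distance 2909.5 km.
Leg P2→P3: central angle 2.0337 rad, distance 12971.1 km.
Leg P3→P4: central angle 2.0784 rad, distance 13256.0 km.
Leg P4→P5: central angle 1.7789 rad, distance 11346.3 km.
Total: 2909.5 + 12971.1 + 13256.0 + 11346.3 ≈ 40483 km.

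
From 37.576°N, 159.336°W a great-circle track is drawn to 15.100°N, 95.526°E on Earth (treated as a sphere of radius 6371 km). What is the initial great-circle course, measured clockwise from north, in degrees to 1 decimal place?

291.1°

Δλ = -105.138° = -1.8350 rad.
y = sin Δλ · cos φ₂ = (-0.9653)(0.9655) = -0.9320
x = cos φ₁ sin φ₂ − sin φ₁ cos φ₂ cos Δλ = (0.7925)(0.2605) − (0.6098)(0.9655)(-0.2611) = 0.3602
θ = atan2(y, x) = -68.87°; adding 360° gives 291.1°.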